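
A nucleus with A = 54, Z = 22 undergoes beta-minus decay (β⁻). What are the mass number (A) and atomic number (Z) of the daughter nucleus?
Daughter: A = 54, Z = 23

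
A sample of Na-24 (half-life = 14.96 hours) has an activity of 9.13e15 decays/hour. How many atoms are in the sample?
N = A/λ = 1.971e17 atoms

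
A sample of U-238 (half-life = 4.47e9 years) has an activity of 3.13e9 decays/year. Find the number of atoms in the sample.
N = A/λ = 2.018e19 atoms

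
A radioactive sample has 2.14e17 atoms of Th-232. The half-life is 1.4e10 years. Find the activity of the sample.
A = λN = 1.06e7 decays/year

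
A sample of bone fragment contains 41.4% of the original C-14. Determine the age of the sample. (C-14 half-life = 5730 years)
Age = t½ × log₂(1/ratio) = 7290 years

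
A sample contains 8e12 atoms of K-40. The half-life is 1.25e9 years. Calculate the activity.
A = λN = 4436 decays/year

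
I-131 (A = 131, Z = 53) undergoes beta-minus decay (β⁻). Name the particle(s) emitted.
β⁻: electron (e⁻) + antineutrino (ν̄ₑ)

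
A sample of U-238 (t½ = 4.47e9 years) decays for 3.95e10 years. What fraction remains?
N/N₀ = (1/2)^(t/t½) = 0.002187 = 0.219%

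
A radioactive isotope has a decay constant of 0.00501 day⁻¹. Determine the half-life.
t½ = ln(2)/λ = 138.4 days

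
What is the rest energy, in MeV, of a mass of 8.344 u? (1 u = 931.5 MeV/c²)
E = mc² = 7772 MeV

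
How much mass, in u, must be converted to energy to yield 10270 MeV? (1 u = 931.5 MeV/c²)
m = E/c² = 11.03 u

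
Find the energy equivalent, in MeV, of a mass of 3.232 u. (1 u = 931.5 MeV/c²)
E = mc² = 3011 MeV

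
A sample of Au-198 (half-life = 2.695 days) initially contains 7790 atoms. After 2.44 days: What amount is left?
N = N₀(1/2)^(t/t½) = 4159 atoms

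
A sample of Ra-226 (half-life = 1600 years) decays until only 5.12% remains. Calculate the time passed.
t = t½ × log₂(N₀/N) = 6860 years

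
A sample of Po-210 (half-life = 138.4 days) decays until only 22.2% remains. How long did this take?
t = t½ × log₂(N₀/N) = 300.5 days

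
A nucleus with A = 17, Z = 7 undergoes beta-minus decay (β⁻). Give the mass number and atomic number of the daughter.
Daughter: A = 17, Z = 8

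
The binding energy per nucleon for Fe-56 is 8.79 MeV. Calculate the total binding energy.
B.E. = 8.79 × 56 = 492.2 MeV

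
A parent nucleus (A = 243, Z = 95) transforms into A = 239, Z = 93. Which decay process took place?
ΔA = -4, ΔZ = -2 ⇒ alpha decay (α)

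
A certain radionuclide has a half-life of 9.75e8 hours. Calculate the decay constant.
λ = ln(2)/t½ = 7.109e-10 hour⁻¹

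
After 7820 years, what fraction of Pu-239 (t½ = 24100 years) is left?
N/N₀ = (1/2)^(t/t½) = 0.7986 = 79.9%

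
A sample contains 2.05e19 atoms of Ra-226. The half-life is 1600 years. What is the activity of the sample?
A = λN = 8.881e15 decays/year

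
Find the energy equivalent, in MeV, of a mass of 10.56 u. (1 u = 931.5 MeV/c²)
E = mc² = 9837 MeV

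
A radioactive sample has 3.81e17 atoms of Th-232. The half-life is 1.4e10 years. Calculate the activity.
A = λN = 1.886e7 decays/year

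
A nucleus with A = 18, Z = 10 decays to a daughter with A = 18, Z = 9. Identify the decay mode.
ΔA = 0, ΔZ = -1 ⇒ beta-plus decay (β⁺) or electron capture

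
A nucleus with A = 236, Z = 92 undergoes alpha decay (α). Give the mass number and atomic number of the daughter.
Daughter: A = 232, Z = 90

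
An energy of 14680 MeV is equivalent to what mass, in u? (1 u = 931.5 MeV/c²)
m = E/c² = 15.76 u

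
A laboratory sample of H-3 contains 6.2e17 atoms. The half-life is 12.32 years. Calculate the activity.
A = λN = 3.488e16 decays/year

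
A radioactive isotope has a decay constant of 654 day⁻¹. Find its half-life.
t½ = ln(2)/λ = 0.00106 days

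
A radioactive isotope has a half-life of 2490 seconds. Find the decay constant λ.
λ = ln(2)/t½ = 2.784e-4 second⁻¹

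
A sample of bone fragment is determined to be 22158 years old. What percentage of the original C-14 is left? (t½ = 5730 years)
N/N₀ = (1/2)^(t/t½) = 0.06853 = 6.85%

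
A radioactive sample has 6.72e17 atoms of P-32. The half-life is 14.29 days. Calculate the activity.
A = λN = 3.26e16 decays/day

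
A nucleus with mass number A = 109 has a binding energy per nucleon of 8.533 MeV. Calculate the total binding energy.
B.E. = 8.533 × 109 = 930.1 MeV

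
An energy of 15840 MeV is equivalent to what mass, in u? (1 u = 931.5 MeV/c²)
m = E/c² = 17 u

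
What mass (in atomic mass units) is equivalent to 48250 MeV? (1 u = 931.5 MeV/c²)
m = E/c² = 51.8 u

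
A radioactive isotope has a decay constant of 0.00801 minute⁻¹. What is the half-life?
t½ = ln(2)/λ = 86.54 minutes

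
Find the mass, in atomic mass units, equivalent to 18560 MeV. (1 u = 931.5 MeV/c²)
m = E/c² = 19.92 u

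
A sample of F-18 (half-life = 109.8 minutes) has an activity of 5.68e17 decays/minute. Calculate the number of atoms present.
N = A/λ = 8.998e19 atoms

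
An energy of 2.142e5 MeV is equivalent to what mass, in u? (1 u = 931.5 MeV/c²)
m = E/c² = 230 u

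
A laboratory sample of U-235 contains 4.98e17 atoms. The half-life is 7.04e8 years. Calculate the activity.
A = λN = 4.903e8 decays/year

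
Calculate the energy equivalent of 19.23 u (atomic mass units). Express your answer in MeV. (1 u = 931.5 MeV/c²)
E = mc² = 17910 MeV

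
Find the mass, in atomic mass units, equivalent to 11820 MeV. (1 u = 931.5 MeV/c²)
m = E/c² = 12.69 u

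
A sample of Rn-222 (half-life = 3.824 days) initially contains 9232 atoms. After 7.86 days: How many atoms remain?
N = N₀(1/2)^(t/t½) = 2221 atoms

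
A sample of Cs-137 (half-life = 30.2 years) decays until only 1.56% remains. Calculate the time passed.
t = t½ × log₂(N₀/N) = 181.3 years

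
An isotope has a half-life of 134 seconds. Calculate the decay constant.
λ = ln(2)/t½ = 0.005173 second⁻¹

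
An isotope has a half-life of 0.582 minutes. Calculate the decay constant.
λ = ln(2)/t½ = 1.191 minute⁻¹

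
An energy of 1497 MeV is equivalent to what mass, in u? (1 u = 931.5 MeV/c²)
m = E/c² = 1.607 u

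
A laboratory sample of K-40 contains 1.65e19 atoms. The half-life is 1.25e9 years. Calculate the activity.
A = λN = 9.15e9 decays/year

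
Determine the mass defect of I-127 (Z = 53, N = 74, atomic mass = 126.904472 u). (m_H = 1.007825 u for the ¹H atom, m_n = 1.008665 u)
Δm = Z·m_H + N·m_n − M = 1.151 u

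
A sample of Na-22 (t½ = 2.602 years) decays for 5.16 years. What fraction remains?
N/N₀ = (1/2)^(t/t½) = 0.2529 = 25.3%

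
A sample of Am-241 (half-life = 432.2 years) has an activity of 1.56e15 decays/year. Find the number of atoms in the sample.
N = A/λ = 9.727e17 atoms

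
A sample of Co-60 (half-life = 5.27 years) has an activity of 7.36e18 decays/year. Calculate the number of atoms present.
N = A/λ = 5.596e19 atoms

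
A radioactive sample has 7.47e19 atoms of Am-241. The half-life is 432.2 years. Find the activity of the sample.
A = λN = 1.198e17 decays/year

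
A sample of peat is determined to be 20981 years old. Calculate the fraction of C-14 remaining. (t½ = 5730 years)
N/N₀ = (1/2)^(t/t½) = 0.07902 = 7.9%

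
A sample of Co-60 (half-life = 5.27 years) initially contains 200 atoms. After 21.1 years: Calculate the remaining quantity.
N = N₀(1/2)^(t/t½) = 12.47 atoms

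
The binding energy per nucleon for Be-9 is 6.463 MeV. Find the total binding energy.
B.E. = 6.463 × 9 = 58.17 MeV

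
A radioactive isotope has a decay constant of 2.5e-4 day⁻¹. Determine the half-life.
t½ = ln(2)/λ = 2773 days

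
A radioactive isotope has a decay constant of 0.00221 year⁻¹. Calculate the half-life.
t½ = ln(2)/λ = 313.6 years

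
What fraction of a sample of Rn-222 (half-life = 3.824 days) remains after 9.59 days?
N/N₀ = (1/2)^(t/t½) = 0.1758 = 17.6%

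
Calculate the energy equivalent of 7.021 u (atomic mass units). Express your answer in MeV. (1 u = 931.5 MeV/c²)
E = mc² = 6540 MeV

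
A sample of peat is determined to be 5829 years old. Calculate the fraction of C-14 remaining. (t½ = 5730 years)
N/N₀ = (1/2)^(t/t½) = 0.494 = 49.4%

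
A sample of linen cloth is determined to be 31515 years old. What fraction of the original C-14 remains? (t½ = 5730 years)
N/N₀ = (1/2)^(t/t½) = 0.0221 = 2.21%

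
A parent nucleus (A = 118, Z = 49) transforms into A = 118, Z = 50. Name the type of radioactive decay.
ΔA = 0, ΔZ = +1 ⇒ beta-minus decay (β⁻)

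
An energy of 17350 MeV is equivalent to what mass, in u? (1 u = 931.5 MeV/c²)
m = E/c² = 18.63 u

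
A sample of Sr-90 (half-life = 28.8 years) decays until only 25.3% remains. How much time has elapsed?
t = t½ × log₂(N₀/N) = 57.1 years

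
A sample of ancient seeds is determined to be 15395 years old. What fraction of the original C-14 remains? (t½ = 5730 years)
N/N₀ = (1/2)^(t/t½) = 0.1553 = 15.5%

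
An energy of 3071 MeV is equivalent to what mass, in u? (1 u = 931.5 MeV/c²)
m = E/c² = 3.297 u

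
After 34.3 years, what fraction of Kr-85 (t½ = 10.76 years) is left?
N/N₀ = (1/2)^(t/t½) = 0.1097 = 11%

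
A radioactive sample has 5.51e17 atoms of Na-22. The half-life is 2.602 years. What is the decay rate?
A = λN = 1.468e17 decays/year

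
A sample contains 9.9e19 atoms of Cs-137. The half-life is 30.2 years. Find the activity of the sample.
A = λN = 2.272e18 decays/year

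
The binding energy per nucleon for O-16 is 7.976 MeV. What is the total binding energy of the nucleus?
B.E. = 7.976 × 16 = 127.6 MeV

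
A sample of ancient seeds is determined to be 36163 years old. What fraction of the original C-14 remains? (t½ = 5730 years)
N/N₀ = (1/2)^(t/t½) = 0.01259 = 1.26%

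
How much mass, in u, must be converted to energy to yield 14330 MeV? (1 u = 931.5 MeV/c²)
m = E/c² = 15.38 u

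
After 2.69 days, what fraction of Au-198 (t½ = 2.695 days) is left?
N/N₀ = (1/2)^(t/t½) = 0.5006 = 50.1%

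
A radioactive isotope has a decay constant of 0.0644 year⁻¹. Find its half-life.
t½ = ln(2)/λ = 10.76 years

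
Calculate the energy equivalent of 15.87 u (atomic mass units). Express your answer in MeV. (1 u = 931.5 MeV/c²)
E = mc² = 14780 MeV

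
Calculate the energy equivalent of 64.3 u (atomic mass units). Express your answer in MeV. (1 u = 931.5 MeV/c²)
E = mc² = 59900 MeV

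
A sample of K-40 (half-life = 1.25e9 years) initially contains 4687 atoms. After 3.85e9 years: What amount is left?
N = N₀(1/2)^(t/t½) = 554.3 atoms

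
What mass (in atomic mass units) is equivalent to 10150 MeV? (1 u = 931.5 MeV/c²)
m = E/c² = 10.9 u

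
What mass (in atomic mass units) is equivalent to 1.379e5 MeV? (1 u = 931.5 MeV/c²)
m = E/c² = 148 u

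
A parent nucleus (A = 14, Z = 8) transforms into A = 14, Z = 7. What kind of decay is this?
ΔA = 0, ΔZ = -1 ⇒ beta-plus decay (β⁺) or electron capture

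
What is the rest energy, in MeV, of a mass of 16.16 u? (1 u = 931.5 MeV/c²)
E = mc² = 15050 MeV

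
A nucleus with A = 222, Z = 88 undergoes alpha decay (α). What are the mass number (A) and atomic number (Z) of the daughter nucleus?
Daughter: A = 218, Z = 86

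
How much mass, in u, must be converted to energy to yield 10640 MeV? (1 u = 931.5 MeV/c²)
m = E/c² = 11.42 u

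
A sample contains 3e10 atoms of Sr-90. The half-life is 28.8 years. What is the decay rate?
A = λN = 7.22e8 decays/year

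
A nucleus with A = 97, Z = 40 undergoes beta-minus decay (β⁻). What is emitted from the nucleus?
β⁻: electron (e⁻) + antineutrino (ν̄ₑ)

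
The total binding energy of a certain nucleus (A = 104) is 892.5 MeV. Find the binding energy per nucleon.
B.E./A = 892.5/104 = 8.582 MeV/nucleon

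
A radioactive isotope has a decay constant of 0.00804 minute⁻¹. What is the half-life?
t½ = ln(2)/λ = 86.21 minutes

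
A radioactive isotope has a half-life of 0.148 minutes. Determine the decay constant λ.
λ = ln(2)/t½ = 4.683 minute⁻¹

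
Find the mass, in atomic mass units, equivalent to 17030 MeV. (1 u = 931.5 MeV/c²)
m = E/c² = 18.28 u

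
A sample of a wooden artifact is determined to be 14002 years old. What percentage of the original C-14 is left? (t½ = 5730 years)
N/N₀ = (1/2)^(t/t½) = 0.1838 = 18.4%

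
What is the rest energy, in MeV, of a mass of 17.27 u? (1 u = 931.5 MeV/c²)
E = mc² = 16090 MeV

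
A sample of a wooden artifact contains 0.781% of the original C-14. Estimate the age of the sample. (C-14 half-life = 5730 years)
Age = t½ × log₂(1/ratio) = 40110 years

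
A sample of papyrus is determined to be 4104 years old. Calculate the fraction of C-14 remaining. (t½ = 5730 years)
N/N₀ = (1/2)^(t/t½) = 0.6087 = 60.9%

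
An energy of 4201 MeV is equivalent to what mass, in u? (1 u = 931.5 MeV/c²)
m = E/c² = 4.51 u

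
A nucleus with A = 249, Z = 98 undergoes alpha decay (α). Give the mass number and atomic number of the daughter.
Daughter: A = 245, Z = 96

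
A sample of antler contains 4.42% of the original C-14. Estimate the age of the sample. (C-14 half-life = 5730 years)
Age = t½ × log₂(1/ratio) = 25780 years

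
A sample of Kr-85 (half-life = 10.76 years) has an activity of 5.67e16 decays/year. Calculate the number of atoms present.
N = A/λ = 8.802e17 atoms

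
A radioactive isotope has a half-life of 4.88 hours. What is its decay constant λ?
λ = ln(2)/t½ = 0.142 hour⁻¹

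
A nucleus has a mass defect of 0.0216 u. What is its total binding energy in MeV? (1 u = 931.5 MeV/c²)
B.E. = Δm × 931.5 = 20.12 MeV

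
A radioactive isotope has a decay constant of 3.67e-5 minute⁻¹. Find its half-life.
t½ = ln(2)/λ = 18890 minutes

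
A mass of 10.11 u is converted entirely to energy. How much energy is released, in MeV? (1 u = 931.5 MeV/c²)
E = mc² = 9417 MeV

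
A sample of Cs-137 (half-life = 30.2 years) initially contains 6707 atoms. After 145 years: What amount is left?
N = N₀(1/2)^(t/t½) = 240.5 atoms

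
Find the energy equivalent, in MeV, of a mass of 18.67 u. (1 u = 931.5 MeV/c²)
E = mc² = 17390 MeV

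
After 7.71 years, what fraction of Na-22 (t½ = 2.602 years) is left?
N/N₀ = (1/2)^(t/t½) = 0.1282 = 12.8%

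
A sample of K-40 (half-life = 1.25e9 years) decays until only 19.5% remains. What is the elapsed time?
t = t½ × log₂(N₀/N) = 2.948e9 years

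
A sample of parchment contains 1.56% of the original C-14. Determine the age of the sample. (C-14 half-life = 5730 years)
Age = t½ × log₂(1/ratio) = 34390 years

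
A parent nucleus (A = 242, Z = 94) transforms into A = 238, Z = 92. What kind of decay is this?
ΔA = -4, ΔZ = -2 ⇒ alpha decay (α)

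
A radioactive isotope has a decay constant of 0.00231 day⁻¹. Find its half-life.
t½ = ln(2)/λ = 300.1 days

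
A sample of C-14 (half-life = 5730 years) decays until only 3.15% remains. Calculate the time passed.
t = t½ × log₂(N₀/N) = 28580 years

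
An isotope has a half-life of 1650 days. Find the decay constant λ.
λ = ln(2)/t½ = 4.201e-4 day⁻¹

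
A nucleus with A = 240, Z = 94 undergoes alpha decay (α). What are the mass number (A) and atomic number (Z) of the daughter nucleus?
Daughter: A = 236, Z = 92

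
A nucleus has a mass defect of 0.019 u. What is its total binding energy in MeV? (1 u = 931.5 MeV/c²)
B.E. = Δm × 931.5 = 17.7 MeV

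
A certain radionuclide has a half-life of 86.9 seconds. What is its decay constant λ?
λ = ln(2)/t½ = 0.007976 second⁻¹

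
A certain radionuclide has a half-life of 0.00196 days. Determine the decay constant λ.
λ = ln(2)/t½ = 353.6 day⁻¹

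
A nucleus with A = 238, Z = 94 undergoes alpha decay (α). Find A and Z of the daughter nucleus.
Daughter: A = 234, Z = 92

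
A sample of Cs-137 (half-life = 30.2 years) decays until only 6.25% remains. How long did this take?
t = t½ × log₂(N₀/N) = 120.8 years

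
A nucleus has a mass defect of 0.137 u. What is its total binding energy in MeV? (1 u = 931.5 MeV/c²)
B.E. = Δm × 931.5 = 127.6 MeV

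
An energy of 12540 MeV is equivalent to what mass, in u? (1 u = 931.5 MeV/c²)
m = E/c² = 13.46 u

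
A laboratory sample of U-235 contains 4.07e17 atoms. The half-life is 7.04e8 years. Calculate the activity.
A = λN = 4.007e8 decays/year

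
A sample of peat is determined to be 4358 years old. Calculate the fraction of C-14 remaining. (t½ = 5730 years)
N/N₀ = (1/2)^(t/t½) = 0.5903 = 59%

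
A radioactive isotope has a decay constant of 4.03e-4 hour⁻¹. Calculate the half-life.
t½ = ln(2)/λ = 1720 hours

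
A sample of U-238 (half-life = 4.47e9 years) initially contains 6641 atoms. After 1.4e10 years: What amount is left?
N = N₀(1/2)^(t/t½) = 757.5 atoms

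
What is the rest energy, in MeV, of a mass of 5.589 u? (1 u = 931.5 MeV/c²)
E = mc² = 5206 MeV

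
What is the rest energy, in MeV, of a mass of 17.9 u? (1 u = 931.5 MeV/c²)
E = mc² = 16670 MeV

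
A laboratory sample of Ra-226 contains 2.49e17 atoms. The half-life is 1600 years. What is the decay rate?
A = λN = 1.079e14 decays/year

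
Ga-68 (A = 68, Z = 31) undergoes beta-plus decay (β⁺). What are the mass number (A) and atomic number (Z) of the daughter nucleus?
Daughter: A = 68, Z = 30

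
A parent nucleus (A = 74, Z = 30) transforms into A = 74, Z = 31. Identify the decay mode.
ΔA = 0, ΔZ = +1 ⇒ beta-minus decay (β⁻)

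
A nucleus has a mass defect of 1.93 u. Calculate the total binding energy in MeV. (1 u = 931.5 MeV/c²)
B.E. = Δm × 931.5 = 1798 MeV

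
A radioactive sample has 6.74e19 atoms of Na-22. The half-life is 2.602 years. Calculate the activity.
A = λN = 1.795e19 decays/year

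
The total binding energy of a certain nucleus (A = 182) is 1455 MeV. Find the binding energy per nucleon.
B.E./A = 1455/182 = 7.995 MeV/nucleon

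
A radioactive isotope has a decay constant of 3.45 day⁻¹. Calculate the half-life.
t½ = ln(2)/λ = 0.2009 days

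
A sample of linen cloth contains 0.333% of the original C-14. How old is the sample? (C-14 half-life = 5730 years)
Age = t½ × log₂(1/ratio) = 47160 years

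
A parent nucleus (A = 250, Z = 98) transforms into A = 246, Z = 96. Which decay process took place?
ΔA = -4, ΔZ = -2 ⇒ alpha decay (α)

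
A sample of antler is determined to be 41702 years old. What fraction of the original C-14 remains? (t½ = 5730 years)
N/N₀ = (1/2)^(t/t½) = 0.006444 = 0.644%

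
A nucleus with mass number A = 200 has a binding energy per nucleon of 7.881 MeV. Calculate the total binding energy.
B.E. = 7.881 × 200 = 1576 MeV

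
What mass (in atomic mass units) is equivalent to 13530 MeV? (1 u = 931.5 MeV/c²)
m = E/c² = 14.52 u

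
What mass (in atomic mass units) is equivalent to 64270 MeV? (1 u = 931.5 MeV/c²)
m = E/c² = 69 u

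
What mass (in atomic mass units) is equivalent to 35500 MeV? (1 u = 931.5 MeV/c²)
m = E/c² = 38.11 u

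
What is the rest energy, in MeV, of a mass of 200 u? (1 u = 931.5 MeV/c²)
E = mc² = 1.863e5 MeV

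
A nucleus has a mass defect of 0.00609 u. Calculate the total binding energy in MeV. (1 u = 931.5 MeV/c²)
B.E. = Δm × 931.5 = 5.673 MeV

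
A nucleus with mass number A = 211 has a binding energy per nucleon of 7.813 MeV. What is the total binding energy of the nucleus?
B.E. = 7.813 × 211 = 1649 MeV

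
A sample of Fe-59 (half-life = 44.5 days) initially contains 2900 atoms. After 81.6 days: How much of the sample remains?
N = N₀(1/2)^(t/t½) = 813.6 atoms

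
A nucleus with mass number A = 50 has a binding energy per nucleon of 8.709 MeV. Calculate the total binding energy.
B.E. = 8.709 × 50 = 435.4 MeV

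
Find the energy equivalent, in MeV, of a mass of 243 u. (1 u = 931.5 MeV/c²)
E = mc² = 2.264e5 MeV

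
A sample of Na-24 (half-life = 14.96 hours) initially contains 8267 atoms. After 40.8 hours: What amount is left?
N = N₀(1/2)^(t/t½) = 1248 atoms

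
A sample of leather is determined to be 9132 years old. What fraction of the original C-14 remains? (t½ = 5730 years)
N/N₀ = (1/2)^(t/t½) = 0.3313 = 33.1%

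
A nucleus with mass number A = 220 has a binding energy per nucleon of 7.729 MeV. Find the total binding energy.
B.E. = 7.729 × 220 = 1700 MeV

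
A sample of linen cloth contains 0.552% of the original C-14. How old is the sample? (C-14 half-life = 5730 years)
Age = t½ × log₂(1/ratio) = 42980 years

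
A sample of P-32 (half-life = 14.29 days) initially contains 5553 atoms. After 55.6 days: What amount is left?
N = N₀(1/2)^(t/t½) = 374.3 atoms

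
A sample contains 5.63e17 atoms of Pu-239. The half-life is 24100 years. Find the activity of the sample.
A = λN = 1.619e13 decays/year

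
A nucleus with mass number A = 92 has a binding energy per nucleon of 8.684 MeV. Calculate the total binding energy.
B.E. = 8.684 × 92 = 798.9 MeV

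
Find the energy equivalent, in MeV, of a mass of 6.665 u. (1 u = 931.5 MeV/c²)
E = mc² = 6208 MeV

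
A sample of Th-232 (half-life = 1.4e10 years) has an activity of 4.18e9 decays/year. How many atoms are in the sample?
N = A/λ = 8.443e19 atoms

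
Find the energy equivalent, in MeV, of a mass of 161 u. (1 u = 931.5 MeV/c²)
E = mc² = 1.5e5 MeV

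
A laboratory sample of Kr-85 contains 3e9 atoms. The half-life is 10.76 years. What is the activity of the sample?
A = λN = 1.933e8 decays/year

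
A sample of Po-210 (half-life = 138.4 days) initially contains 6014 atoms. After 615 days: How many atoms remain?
N = N₀(1/2)^(t/t½) = 276.4 atoms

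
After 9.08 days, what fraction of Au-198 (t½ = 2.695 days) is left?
N/N₀ = (1/2)^(t/t½) = 0.09678 = 9.68%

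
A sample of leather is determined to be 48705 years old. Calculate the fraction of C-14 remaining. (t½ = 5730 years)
N/N₀ = (1/2)^(t/t½) = 0.002762 = 0.276%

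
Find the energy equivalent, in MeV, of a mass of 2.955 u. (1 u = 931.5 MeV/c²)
E = mc² = 2753 MeV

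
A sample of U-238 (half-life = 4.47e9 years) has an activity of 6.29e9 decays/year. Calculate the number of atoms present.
N = A/λ = 4.056e19 atoms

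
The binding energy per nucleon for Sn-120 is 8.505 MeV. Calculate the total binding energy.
B.E. = 8.505 × 120 = 1021 MeV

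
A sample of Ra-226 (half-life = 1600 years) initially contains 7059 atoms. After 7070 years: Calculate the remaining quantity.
N = N₀(1/2)^(t/t½) = 330 atoms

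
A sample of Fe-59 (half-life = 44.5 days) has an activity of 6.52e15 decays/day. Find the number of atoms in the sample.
N = A/λ = 4.186e17 atoms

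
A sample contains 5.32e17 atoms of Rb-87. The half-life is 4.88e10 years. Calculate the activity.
A = λN = 7.556e6 decays/year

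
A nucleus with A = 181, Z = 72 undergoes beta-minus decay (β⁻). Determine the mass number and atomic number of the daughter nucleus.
Daughter: A = 181, Z = 73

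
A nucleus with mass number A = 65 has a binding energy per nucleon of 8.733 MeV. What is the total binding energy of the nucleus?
B.E. = 8.733 × 65 = 567.6 MeV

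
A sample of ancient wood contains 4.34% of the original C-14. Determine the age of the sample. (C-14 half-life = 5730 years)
Age = t½ × log₂(1/ratio) = 25930 years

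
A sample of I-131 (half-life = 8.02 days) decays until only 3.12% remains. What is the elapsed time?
t = t½ × log₂(N₀/N) = 40.12 days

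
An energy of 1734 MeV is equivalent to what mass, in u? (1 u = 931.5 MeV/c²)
m = E/c² = 1.862 u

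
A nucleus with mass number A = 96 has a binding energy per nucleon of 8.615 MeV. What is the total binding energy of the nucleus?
B.E. = 8.615 × 96 = 827 MeV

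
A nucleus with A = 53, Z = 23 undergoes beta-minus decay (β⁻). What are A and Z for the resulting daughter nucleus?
Daughter: A = 53, Z = 24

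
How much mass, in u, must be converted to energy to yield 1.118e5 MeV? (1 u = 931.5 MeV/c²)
m = E/c² = 120 u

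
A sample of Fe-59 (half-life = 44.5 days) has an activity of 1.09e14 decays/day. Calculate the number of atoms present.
N = A/λ = 6.998e15 atoms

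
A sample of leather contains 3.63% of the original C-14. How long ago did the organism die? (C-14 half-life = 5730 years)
Age = t½ × log₂(1/ratio) = 27410 years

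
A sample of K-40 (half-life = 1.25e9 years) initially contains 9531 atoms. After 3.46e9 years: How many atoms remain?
N = N₀(1/2)^(t/t½) = 1399 atoms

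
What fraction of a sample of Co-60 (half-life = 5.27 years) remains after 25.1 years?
N/N₀ = (1/2)^(t/t½) = 0.03683 = 3.68%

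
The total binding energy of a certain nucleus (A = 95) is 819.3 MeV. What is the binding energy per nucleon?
B.E./A = 819.3/95 = 8.624 MeV/nucleon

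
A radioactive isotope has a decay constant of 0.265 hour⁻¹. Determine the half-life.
t½ = ln(2)/λ = 2.616 hours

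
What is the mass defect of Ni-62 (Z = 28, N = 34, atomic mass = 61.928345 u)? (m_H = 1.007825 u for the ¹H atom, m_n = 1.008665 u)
Δm = Z·m_H + N·m_n − M = 0.5854 u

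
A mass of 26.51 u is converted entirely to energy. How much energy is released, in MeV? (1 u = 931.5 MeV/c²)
E = mc² = 24690 MeV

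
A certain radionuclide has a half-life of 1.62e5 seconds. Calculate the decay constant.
λ = ln(2)/t½ = 4.279e-6 second⁻¹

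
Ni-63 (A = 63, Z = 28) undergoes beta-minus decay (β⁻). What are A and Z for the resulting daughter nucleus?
Daughter: A = 63, Z = 29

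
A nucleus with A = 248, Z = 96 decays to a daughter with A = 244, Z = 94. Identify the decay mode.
ΔA = -4, ΔZ = -2 ⇒ alpha decay (α)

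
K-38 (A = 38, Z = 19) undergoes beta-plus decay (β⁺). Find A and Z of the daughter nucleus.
Daughter: A = 38, Z = 18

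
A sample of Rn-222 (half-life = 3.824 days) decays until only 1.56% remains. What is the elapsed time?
t = t½ × log₂(N₀/N) = 22.95 days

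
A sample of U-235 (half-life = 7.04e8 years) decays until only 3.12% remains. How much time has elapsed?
t = t½ × log₂(N₀/N) = 3.522e9 years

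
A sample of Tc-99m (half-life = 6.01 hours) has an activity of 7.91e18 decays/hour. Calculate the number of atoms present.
N = A/λ = 6.858e19 atoms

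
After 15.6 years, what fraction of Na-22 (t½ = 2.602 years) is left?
N/N₀ = (1/2)^(t/t½) = 0.01568 = 1.57%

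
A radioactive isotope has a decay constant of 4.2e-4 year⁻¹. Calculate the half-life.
t½ = ln(2)/λ = 1650 years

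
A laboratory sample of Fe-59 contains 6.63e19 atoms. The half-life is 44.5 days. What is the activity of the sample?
A = λN = 1.033e18 decays/day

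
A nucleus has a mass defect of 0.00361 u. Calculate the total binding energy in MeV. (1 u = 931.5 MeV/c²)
B.E. = Δm × 931.5 = 3.363 MeV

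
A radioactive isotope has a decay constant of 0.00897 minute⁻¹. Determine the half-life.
t½ = ln(2)/λ = 77.27 minutes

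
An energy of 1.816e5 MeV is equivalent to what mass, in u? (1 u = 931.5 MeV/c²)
m = E/c² = 195 u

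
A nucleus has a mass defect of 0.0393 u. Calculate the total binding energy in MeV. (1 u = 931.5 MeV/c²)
B.E. = Δm × 931.5 = 36.61 MeV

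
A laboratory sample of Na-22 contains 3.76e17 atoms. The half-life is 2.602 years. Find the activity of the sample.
A = λN = 1.002e17 decays/year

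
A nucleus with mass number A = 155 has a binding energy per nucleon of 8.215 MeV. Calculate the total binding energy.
B.E. = 8.215 × 155 = 1273 MeV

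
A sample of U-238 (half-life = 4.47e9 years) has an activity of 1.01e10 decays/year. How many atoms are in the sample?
N = A/λ = 6.513e19 atoms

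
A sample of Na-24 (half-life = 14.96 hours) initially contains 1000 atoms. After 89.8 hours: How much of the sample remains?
N = N₀(1/2)^(t/t½) = 15.6 atoms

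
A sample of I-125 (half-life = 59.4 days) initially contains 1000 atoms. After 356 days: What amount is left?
N = N₀(1/2)^(t/t½) = 15.7 atoms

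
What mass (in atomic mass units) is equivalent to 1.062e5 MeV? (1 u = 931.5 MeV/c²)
m = E/c² = 114 u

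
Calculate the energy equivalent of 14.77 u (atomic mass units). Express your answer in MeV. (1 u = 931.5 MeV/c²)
E = mc² = 13760 MeV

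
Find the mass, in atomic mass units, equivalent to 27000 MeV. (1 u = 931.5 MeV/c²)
m = E/c² = 28.99 u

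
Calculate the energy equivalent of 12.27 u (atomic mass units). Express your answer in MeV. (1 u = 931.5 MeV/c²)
E = mc² = 11430 MeV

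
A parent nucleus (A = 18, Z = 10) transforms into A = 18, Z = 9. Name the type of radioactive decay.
ΔA = 0, ΔZ = -1 ⇒ beta-plus decay (β⁺) or electron capture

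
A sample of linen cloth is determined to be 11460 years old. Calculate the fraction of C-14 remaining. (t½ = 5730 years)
N/N₀ = (1/2)^(t/t½) = 0.25 = 25%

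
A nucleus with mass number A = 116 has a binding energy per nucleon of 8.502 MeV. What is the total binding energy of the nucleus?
B.E. = 8.502 × 116 = 986.2 MeV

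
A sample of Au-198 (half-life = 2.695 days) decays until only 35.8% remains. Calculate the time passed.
t = t½ × log₂(N₀/N) = 3.994 days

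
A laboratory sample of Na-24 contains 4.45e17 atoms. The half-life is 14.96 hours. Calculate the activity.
A = λN = 2.062e16 decays/hour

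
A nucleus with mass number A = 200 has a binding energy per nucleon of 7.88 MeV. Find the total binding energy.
B.E. = 7.88 × 200 = 1576 MeV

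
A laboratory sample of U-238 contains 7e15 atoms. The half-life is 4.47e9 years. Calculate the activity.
A = λN = 1.085e6 decays/year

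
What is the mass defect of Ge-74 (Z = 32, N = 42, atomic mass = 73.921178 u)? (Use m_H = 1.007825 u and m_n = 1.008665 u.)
Δm = Z·m_H + N·m_n − M = 0.6932 u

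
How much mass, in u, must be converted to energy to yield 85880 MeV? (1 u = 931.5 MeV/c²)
m = E/c² = 92.2 u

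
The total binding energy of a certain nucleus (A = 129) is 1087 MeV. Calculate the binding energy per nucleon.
B.E./A = 1087/129 = 8.426 MeV/nucleon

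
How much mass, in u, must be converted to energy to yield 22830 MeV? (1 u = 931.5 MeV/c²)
m = E/c² = 24.51 u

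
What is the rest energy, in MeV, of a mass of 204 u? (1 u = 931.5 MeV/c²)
E = mc² = 1.9e5 MeV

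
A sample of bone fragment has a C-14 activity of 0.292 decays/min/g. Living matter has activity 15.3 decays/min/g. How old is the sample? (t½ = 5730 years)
Age = t½ × log₂(A₀/A) = 32730 years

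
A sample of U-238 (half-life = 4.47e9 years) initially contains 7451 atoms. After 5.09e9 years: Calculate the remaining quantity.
N = N₀(1/2)^(t/t½) = 3384 atoms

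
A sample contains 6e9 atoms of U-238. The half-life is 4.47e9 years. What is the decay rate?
A = λN = 0.9304 decays/year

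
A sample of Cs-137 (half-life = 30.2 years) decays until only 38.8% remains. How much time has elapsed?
t = t½ × log₂(N₀/N) = 41.25 years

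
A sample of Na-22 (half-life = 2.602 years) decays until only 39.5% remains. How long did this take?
t = t½ × log₂(N₀/N) = 3.487 years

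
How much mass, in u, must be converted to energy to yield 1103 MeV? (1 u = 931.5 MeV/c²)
m = E/c² = 1.184 u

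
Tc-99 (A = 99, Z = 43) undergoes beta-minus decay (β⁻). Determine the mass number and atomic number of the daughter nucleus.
Daughter: A = 99, Z = 44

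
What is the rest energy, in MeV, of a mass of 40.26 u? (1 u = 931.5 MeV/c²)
E = mc² = 37500 MeV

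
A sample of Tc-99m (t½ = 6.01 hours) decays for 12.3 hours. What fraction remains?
N/N₀ = (1/2)^(t/t½) = 0.2421 = 24.2%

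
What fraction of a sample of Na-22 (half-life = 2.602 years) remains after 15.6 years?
N/N₀ = (1/2)^(t/t½) = 0.01568 = 1.57%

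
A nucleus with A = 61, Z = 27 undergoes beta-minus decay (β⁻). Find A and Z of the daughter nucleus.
Daughter: A = 61, Z = 28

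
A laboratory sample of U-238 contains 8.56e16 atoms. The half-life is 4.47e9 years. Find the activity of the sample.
A = λN = 1.327e7 decays/year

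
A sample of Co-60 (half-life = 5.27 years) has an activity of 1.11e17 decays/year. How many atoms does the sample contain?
N = A/λ = 8.439e17 atoms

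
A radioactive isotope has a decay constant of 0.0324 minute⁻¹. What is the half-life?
t½ = ln(2)/λ = 21.39 minutes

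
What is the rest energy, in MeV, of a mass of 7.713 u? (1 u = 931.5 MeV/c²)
E = mc² = 7185 MeV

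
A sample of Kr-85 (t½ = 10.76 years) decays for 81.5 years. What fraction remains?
N/N₀ = (1/2)^(t/t½) = 0.005247 = 0.525%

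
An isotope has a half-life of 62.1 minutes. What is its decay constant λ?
λ = ln(2)/t½ = 0.01116 minute⁻¹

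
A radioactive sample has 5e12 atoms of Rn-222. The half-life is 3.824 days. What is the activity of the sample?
A = λN = 9.063e11 decays/day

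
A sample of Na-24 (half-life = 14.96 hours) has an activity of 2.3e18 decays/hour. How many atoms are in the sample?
N = A/λ = 4.964e19 atoms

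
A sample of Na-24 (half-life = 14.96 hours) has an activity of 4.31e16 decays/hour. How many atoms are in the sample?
N = A/λ = 9.302e17 atoms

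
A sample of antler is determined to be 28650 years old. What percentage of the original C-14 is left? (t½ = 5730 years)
N/N₀ = (1/2)^(t/t½) = 0.03125 = 3.12%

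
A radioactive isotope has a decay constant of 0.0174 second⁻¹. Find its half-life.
t½ = ln(2)/λ = 39.84 seconds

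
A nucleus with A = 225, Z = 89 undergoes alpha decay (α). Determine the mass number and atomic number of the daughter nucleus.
Daughter: A = 221, Z = 87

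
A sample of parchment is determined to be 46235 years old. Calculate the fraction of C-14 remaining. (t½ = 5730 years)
N/N₀ = (1/2)^(t/t½) = 0.003724 = 0.372%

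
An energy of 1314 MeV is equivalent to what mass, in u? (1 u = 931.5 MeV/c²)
m = E/c² = 1.411 u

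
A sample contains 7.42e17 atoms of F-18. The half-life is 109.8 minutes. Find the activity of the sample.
A = λN = 4.684e15 decays/minute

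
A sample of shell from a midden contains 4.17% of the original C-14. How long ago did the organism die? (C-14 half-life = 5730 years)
Age = t½ × log₂(1/ratio) = 26270 years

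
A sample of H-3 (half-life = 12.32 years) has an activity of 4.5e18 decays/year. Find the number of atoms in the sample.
N = A/λ = 7.998e19 atoms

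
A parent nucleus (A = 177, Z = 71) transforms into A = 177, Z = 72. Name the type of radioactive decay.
ΔA = 0, ΔZ = +1 ⇒ beta-minus decay (β⁻)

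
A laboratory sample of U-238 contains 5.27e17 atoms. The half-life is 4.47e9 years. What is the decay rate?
A = λN = 8.172e7 decays/year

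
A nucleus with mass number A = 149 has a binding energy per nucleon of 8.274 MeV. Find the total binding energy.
B.E. = 8.274 × 149 = 1233 MeV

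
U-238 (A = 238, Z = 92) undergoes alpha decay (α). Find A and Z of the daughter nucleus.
Daughter: A = 234, Z = 90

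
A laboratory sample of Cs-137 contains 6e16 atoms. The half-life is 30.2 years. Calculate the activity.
A = λN = 1.377e15 decays/year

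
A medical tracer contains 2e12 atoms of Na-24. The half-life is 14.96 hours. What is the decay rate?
A = λN = 9.267e10 decays/hour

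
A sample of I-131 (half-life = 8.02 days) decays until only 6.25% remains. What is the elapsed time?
t = t½ × log₂(N₀/N) = 32.08 days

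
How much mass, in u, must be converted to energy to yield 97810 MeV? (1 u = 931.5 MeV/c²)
m = E/c² = 105 u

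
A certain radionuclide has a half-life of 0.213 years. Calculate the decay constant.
λ = ln(2)/t½ = 3.254 year⁻¹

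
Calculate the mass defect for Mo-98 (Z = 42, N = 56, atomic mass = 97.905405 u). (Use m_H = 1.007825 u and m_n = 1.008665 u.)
Δm = Z·m_H + N·m_n − M = 0.9085 u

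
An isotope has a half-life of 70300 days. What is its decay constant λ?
λ = ln(2)/t½ = 9.86e-6 day⁻¹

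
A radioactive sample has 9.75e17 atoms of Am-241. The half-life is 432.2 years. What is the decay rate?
A = λN = 1.564e15 decays/year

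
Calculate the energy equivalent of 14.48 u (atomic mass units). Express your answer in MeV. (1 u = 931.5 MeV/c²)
E = mc² = 13490 MeV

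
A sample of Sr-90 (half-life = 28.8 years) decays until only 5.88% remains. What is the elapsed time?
t = t½ × log₂(N₀/N) = 117.7 years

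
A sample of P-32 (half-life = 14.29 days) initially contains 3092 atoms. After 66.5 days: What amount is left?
N = N₀(1/2)^(t/t½) = 122.8 atoms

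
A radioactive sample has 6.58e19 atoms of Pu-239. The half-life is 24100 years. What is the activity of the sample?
A = λN = 1.892e15 decays/year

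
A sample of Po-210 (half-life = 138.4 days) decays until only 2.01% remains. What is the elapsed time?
t = t½ × log₂(N₀/N) = 780.1 days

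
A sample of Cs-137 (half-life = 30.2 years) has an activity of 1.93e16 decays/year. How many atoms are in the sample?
N = A/λ = 8.409e17 atoms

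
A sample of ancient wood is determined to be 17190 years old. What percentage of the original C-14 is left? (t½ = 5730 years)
N/N₀ = (1/2)^(t/t½) = 0.125 = 12.5%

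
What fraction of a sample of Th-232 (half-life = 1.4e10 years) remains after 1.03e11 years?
N/N₀ = (1/2)^(t/t½) = 0.006099 = 0.61%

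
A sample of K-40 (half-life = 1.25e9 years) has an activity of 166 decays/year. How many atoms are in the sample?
N = A/λ = 2.994e11 atoms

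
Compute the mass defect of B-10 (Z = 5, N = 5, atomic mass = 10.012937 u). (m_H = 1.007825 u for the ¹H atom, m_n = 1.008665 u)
Δm = Z·m_H + N·m_n − M = 0.06951 u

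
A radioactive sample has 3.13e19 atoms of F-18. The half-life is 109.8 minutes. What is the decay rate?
A = λN = 1.976e17 decays/minute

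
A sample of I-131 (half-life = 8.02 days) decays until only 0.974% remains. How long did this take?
t = t½ × log₂(N₀/N) = 53.59 days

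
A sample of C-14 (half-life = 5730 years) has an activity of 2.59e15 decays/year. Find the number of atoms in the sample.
N = A/λ = 2.141e19 atoms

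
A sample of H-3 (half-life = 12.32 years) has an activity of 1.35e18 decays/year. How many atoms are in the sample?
N = A/λ = 2.399e19 atoms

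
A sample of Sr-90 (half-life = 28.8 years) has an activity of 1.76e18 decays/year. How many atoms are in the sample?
N = A/λ = 7.313e19 atoms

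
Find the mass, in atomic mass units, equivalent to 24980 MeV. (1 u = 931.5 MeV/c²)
m = E/c² = 26.82 u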